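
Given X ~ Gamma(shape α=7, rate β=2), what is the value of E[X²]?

Using the identity E[X²] = Var(X) + (E[X])²:
E[X] = \frac{7}{2}
Var(X) = \frac{7}{4}
E[X²] = \frac{7}{4} + (\frac{7}{2})²
= 14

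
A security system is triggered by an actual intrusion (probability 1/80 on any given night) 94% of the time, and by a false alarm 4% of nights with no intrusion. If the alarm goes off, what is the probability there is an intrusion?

Let D = the rare event, + = positive/flagged.
P(D) = 1/80
P(+|D) = 94/100 = 47/50
P(+|D') = 4/100 = 1/25
P(+) = P(+|D)P(D) + P(+|D')P(D')
     = \frac{47}{50} × \frac{1}{80} + \frac{1}{25} × \frac{79}{80}
     = \frac{41}{800}
P(D|+) = P(+|D)P(D)/P(+) = \frac{47}{205}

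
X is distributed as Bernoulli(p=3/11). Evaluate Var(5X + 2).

For X ~ Bernoulli(p=3/11):
Var(X) = \frac{24}{121}
Var(5X + 2) = (5)² × Var(X) = 25 × \frac{24}{121} = \frac{600}{121}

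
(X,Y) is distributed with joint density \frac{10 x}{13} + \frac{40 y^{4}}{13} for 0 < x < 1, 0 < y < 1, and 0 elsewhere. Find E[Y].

E[Y] = ∫_0^1 ∫_0^1 y × f(x,y) dx dy
= \frac{55}{78}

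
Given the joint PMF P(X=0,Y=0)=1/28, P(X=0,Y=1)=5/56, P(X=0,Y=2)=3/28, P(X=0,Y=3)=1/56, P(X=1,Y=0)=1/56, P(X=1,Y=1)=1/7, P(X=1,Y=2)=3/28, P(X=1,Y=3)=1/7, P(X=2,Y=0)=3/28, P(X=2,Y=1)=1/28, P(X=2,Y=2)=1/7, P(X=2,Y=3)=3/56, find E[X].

First find marginal of X:
P(X=0) = 1/4
P(X=1) = 23/56
P(X=2) = 19/56
E[X] = 0 × 1/4 + 1 × 23/56 + 2 × 19/56 = 61/56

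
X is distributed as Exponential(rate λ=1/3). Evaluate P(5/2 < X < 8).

P(5/2 < X < 8) = ∫_{5/2}^{8} f(x) dx
where f(x) = \frac{e^{- \frac{x}{3}}}{3}
= - \frac{1}{e^{\frac{8}{3}}} + e^{- \frac{5}{6}}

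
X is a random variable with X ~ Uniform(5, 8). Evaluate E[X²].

Using the identity E[X²] = Var(X) + (E[X])²:
E[X] = \frac{13}{2}
Var(X) = \frac{3}{4}
E[X²] = \frac{3}{4} + (\frac{13}{2})²
= 43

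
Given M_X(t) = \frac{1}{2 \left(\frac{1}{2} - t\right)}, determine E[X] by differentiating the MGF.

To find E[X], compute M^(1)(0):
M^(1)(t) = \frac{1}{2 \left(\frac{1}{2} - t\right)^{2}}
M^(1)(0) = 2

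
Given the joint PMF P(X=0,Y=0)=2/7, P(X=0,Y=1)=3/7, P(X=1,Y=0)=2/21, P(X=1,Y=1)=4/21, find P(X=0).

P(X=0) = P(X=0,Y=0) + P(X=0,Y=1)
= 2/7 + 3/7
= 5/7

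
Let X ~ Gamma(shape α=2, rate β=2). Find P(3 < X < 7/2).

P(3 < X < 7/2) = ∫_{3}^{7/2} f(x) dx
where f(x) = 4 x e^{- 2 x}
= \frac{-8 + 7 e}{e^{7}}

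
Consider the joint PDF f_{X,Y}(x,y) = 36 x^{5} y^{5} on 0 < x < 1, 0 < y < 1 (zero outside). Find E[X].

E[X] = ∫_0^1 ∫_0^1 x × f(x,y) dy dx
= ∫_0^1 ∫_0^1 x × (36 x^{5} y^{5}) dy dx
= \frac{6}{7}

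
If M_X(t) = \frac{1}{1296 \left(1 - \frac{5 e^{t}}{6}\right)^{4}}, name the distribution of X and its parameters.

The MGF M(t) = \frac{1}{1296 \left(1 - \frac{5 e^{t}}{6}\right)^{4}} is the standard form for the NegativeBinomial distribution.
Comparing with the known MGF formula identifies: NegBin(r=4, p=1/6), X = failures before r-th success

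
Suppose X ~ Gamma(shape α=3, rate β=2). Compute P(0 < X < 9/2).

P(0 < X < 9/2) = ∫_{0}^{9/2} f(x) dx
where f(x) = 4 x^{2} e^{- 2 x}
= 1 - \frac{101}{2 e^{9}}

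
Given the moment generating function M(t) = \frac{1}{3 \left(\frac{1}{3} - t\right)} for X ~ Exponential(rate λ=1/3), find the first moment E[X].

To find E[X], compute M^(1)(0):
M^(1)(t) = \frac{1}{3 \left(\frac{1}{3} - t\right)^{2}}
M^(1)(0) = 3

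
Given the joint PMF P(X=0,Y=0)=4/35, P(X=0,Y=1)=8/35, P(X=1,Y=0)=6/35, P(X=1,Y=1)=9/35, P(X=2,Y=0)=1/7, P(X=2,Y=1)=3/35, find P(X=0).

P(X=0) = P(X=0,Y=0) + P(X=0,Y=1)
= 4/35 + 8/35
= 12/35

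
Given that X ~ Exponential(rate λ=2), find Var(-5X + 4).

For X ~ Exponential(rate λ=2):
Var(X) = \frac{1}{4}
Var(-5X + 4) = (-5)² × Var(X) = 25 × \frac{1}{4} = \frac{25}{4}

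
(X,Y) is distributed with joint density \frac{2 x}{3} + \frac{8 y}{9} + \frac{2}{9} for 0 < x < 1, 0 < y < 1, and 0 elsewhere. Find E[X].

E[X] = ∫_0^1 ∫_0^1 x × f(x,y) dy dx
= ∫_0^1 ∫_0^1 x × (\frac{2 x}{3} + \frac{8 y}{9} + \frac{2}{9}) dy dx
= \frac{5}{9}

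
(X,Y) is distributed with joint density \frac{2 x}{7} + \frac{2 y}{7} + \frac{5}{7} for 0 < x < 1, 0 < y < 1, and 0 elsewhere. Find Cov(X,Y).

E[XY] = ∫∫ xy × f(x,y) dx dy = \frac{23}{84}
E[X] = \frac{11}{21}
E[Y] = \frac{11}{21}
Cov(X,Y) = E[XY] - E[X]E[Y] = - \frac{1}{1764}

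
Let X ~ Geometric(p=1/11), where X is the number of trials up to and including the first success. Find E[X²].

Using the identity E[X²] = Var(X) + (E[X])²:
E[X] = 11
Var(X) = 110
E[X²] = 110 + (11)²
= 231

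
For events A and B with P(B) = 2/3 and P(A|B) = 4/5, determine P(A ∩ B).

By definition, P(A|B) = P(A ∩ B) / P(B)
So P(A ∩ B) = P(A|B) × P(B)
= 4/5 × 2/3
= 8/15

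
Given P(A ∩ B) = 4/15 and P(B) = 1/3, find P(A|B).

P(A|B) = P(A ∩ B) / P(B)
= (4/15) / (1/3)
= 4/5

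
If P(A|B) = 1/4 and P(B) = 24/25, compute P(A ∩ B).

By definition, P(A|B) = P(A ∩ B) / P(B)
So P(A ∩ B) = P(A|B) × P(B)
= 1/4 × 24/25
= 6/25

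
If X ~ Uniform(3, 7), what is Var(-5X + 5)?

For X ~ Uniform(3, 7):
Var(X) = \frac{4}{3}
Var(-5X + 5) = (-5)² × Var(X) = 25 × \frac{4}{3} = \frac{100}{3}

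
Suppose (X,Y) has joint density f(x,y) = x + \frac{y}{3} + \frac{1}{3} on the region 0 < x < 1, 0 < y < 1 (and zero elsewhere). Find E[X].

E[X] = ∫_0^1 ∫_0^1 x × f(x,y) dy dx
= ∫_0^1 ∫_0^1 x × (x + \frac{y}{3} + \frac{1}{3}) dy dx
= \frac{7}{12}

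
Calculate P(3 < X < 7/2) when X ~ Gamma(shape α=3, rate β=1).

P(3 < X < 7/2) = ∫_{3}^{7/2} f(x) dx
where f(x) = \frac{x^{2} e^{- x}}{2}
= - \frac{85}{8 e^{\frac{7}{2}}} + \frac{17}{2 e^{3}}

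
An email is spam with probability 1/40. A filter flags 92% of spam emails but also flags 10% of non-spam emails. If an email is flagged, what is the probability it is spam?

Let D = the rare event, + = positive/flagged.
P(D) = 1/40
P(+|D) = 92/100 = 23/25
P(+|D') = 10/100 = 1/10
P(+) = P(+|D)P(D) + P(+|D')P(D')
     = \frac{23}{25} × \frac{1}{40} + \frac{1}{10} × \frac{39}{40}
     = \frac{241}{2000}
P(D|+) = P(+|D)P(D)/P(+) = \frac{46}{241}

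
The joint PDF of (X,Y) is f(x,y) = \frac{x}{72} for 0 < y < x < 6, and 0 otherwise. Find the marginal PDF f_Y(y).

f_Y(y) = ∫_y^6 \frac{x}{72} dx = \frac{1}{4} - \frac{y^{2}}{144}
for 0 < y < 6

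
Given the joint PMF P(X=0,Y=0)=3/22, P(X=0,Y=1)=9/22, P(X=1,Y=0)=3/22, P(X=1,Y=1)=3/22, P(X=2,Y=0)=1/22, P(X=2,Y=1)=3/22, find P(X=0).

P(X=0) = P(X=0,Y=0) + P(X=0,Y=1)
= 3/22 + 9/22
= 6/11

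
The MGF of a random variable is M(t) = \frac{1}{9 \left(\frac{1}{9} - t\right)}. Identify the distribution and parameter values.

The MGF M(t) = \frac{1}{9 \left(\frac{1}{9} - t\right)} is the standard form for the Exponential distribution.
Comparing with the known MGF formula identifies: Exponential(rate λ=1/9)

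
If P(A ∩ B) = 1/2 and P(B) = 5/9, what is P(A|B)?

P(A|B) = P(A ∩ B) / P(B)
= (1/2) / (5/9)
= 9/10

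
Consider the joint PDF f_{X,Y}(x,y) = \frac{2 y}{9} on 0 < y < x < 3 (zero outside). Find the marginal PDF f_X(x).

f_X(x) = ∫_0^x \frac{2 y}{9} dy = \frac{x^{2}}{9}
for 0 < x < 3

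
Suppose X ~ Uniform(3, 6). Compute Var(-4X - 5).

For X ~ Uniform(3, 6):
Var(X) = \frac{3}{4}
Var(-4X - 5) = (-4)² × Var(X) = 16 × \frac{3}{4} = 12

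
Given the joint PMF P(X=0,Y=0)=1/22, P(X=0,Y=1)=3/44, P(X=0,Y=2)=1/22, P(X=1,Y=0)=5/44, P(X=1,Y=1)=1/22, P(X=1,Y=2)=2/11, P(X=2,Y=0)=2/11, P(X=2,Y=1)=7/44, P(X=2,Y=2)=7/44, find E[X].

First find marginal of X:
P(X=0) = 7/44
P(X=1) = 15/44
P(X=2) = 1/2
E[X] = 0 × 7/44 + 1 × 15/44 + 2 × 1/2 = 59/44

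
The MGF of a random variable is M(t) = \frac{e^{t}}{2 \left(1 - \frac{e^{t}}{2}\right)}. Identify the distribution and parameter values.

The MGF M(t) = \frac{e^{t}}{2 \left(1 - \frac{e^{t}}{2}\right)} is the standard form for the Geometric distribution.
Comparing with the known MGF formula identifies: Geometric(p=1/2), X = trial number of first success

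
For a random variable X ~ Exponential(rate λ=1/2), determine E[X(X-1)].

E[X(X-1)] = E[X² - X] = E[X²] - E[X]
E[X] = 2
E[X²] = Var(X) + (E[X])² = 4 + (2)² = 8
E[X(X-1)] = 8 - 2 = 6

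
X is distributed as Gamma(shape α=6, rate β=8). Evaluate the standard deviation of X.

For X ~ Gamma(shape α=6, rate β=8):
Var(X) = \frac{3}{32}
SD(X) = √(Var(X)) = √(\frac{3}{32}) = \frac{\sqrt{6}}{8}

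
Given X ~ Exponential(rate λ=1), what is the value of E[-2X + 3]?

For X ~ Exponential(rate λ=1):
E[X] = 1
E[-2X + 3] = -2 × E[X] + 3 = 1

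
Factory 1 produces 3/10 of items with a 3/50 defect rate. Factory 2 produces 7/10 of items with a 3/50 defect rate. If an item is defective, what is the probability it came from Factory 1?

Using Bayes' theorem:
P(F1) = 3/10, P(D|F1) = 3/50
P(F2) = 7/10, P(D|F2) = 3/50
P(D) = P(D|F1)P(F1) + P(D|F2)P(F2)
     = \frac{3}{50}
P(F1|D) = P(D|F1)P(F1) / P(D)
= \frac{3}{10}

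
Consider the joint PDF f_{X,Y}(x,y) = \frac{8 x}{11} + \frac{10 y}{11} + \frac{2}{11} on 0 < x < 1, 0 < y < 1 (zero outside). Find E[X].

E[X] = ∫_0^1 ∫_0^1 x × f(x,y) dy dx
= ∫_0^1 ∫_0^1 x × (\frac{8 x}{11} + \frac{10 y}{11} + \frac{2}{11}) dy dx
= \frac{37}{66}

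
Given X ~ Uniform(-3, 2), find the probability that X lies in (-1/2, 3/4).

P(-1/2 < X < 3/4) = ∫_{-1/2}^{3/4} f(x) dx
where f(x) = \frac{1}{5}
= \frac{1}{4}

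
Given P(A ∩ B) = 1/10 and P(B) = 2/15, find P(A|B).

P(A|B) = P(A ∩ B) / P(B)
= (1/10) / (2/15)
= 3/4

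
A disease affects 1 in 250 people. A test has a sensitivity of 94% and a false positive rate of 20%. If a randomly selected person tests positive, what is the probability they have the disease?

Let D = the rare event, + = positive/flagged.
P(D) = 1/250
P(+|D) = 94/100 = 47/50
P(+|D') = 20/100 = 1/5
P(+) = P(+|D)P(D) + P(+|D')P(D')
     = \frac{47}{50} × \frac{1}{250} + \frac{1}{5} × \frac{249}{250}
     = \frac{2537}{12500}
P(D|+) = P(+|D)P(D)/P(+) = \frac{47}{2537}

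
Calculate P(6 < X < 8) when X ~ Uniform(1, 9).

P(6 < X < 8) = ∫_{6}^{8} f(x) dx
where f(x) = \frac{1}{8}
= \frac{1}{4}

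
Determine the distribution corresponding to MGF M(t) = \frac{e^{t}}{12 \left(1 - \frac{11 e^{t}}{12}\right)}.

The MGF M(t) = \frac{e^{t}}{12 \left(1 - \frac{11 e^{t}}{12}\right)} is the standard form for the Geometric distribution.
Comparing with the known MGF formula identifies: Geometric(p=1/12), X = trial number of first success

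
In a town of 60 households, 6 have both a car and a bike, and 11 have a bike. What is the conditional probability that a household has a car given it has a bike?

P(A ∩ B) = 6/60 = 1/10
P(B) = 11/60
P(A|B) = P(A ∩ B) / P(B) = (1/10) / (11/60) = 6/11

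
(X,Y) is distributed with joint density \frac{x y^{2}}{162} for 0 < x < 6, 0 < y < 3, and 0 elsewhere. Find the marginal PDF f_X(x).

f_X(x) = ∫_0^3 f(x,y) dy
= ∫_0^3 \frac{x y^{2}}{162} dy
= \frac{x}{18} for 0 < x < 6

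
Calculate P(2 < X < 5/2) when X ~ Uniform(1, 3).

P(2 < X < 5/2) = ∫_{2}^{5/2} f(x) dx
where f(x) = \frac{1}{2}
= \frac{1}{4}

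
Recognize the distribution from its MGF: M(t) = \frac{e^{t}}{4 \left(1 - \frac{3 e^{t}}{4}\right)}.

The MGF M(t) = \frac{e^{t}}{4 \left(1 - \frac{3 e^{t}}{4}\right)} is the standard form for the Geometric distribution.
Comparing with the known MGF formula identifies: Geometric(p=1/4), X = trial number of first success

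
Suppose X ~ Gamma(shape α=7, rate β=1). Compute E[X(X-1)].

E[X(X-1)] = E[X² - X] = E[X²] - E[X]
E[X] = 7
E[X²] = Var(X) + (E[X])² = 7 + (7)² = 56
E[X(X-1)] = 56 - 7 = 49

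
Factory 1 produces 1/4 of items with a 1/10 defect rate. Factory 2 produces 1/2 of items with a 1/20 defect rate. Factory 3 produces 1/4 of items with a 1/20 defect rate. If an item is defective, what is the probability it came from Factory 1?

Using Bayes' theorem:
P(F1) = 1/4, P(D|F1) = 1/10
P(F2) = 1/2, P(D|F2) = 1/20
P(F3) = 1/4, P(D|F3) = 1/20
P(D) = P(D|F1)P(F1) + P(D|F2)P(F2) + P(D|F3)P(F3)
     = \frac{1}{16}
P(F1|D) = P(D|F1)P(F1) / P(D)
= \frac{2}{5}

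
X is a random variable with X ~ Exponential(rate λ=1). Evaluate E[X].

For X ~ Exponential(rate λ=1), the expected value is:
E[X] = 1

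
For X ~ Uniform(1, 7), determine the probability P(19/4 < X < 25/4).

P(19/4 < X < 25/4) = ∫_{19/4}^{25/4} f(x) dx
where f(x) = \frac{1}{6}
= \frac{1}{4}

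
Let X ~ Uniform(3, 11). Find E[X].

For X ~ Uniform(3, 11), the expected value is:
E[X] = 7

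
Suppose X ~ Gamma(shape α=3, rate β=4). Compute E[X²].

Using the identity E[X²] = Var(X) + (E[X])²:
E[X] = \frac{3}{4}
Var(X) = \frac{3}{16}
E[X²] = \frac{3}{16} + (\frac{3}{4})²
= \frac{3}{4}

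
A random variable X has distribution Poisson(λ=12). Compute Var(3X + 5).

For X ~ Poisson(λ=12):
Var(X) = 12
Var(3X + 5) = (3)² × Var(X) = 9 × 12 = 108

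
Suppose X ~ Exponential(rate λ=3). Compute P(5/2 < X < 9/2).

P(5/2 < X < 9/2) = ∫_{5/2}^{9/2} f(x) dx
where f(x) = 3 e^{- 3 x}
= - \frac{1 - e^{6}}{e^{\frac{27}{2}}}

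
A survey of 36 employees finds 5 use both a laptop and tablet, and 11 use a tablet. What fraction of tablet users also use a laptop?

P(A ∩ B) = 5/36
P(B) = 11/36
P(A|B) = P(A ∩ B) / P(B) = (5/36) / (11/36) = 5/11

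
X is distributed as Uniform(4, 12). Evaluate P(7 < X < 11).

P(7 < X < 11) = ∫_{7}^{11} f(x) dx
where f(x) = \frac{1}{8}
= \frac{1}{2}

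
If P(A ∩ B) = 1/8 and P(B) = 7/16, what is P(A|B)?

P(A|B) = P(A ∩ B) / P(B)
= (1/8) / (7/16)
= 2/7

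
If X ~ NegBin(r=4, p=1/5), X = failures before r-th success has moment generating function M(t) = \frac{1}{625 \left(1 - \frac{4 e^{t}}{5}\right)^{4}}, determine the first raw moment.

To find E[X], compute M^(1)(0):
M^(1)(t) = \frac{16 e^{t}}{3125 \left(1 - \frac{4 e^{t}}{5}\right)^{5}}
M^(1)(0) = 16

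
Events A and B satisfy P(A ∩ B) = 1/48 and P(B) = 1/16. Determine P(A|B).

P(A|B) = P(A ∩ B) / P(B)
= (1/48) / (1/16)
= 1/3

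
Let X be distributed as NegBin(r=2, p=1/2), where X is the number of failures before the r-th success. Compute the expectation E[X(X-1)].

E[X(X-1)] = E[X² - X] = E[X²] - E[X]
E[X] = 2
E[X²] = Var(X) + (E[X])² = 4 + (2)² = 8
E[X(X-1)] = 8 - 2 = 6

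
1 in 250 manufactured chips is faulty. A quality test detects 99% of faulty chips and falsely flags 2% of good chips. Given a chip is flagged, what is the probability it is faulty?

Let D = the rare event, + = positive/flagged.
P(D) = 1/250
P(+|D) = 99/100
P(+|D') = 2/100 = 1/50
P(+) = P(+|D)P(D) + P(+|D')P(D')
     = \frac{99}{100} × \frac{1}{250} + \frac{1}{50} × \frac{249}{250}
     = \frac{597}{25000}
P(D|+) = P(+|D)P(D)/P(+) = \frac{33}{199}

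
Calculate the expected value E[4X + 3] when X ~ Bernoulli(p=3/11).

For X ~ Bernoulli(p=3/11):
E[X] = \frac{3}{11}
E[4X + 3] = 4 × E[X] + 3 = \frac{45}{11}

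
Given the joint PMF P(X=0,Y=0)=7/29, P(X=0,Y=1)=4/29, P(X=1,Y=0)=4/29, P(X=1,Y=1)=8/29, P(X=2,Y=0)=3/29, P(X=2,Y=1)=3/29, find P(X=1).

P(X=1) = P(X=1,Y=0) + P(X=1,Y=1)
= 4/29 + 8/29
= 12/29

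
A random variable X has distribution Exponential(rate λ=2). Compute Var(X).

For X ~ Exponential(rate λ=2):
Var(X) = \frac{1}{4}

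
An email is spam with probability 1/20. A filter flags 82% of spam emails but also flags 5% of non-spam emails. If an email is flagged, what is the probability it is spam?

Let D = the rare event, + = positive/flagged.
P(D) = 1/20
P(+|D) = 82/100 = 41/50
P(+|D') = 5/100 = 1/20
P(+) = P(+|D)P(D) + P(+|D')P(D')
     = \frac{41}{50} × \frac{1}{20} + \frac{1}{20} × \frac{19}{20}
     = \frac{177}{2000}
P(D|+) = P(+|D)P(D)/P(+) = \frac{82}{177}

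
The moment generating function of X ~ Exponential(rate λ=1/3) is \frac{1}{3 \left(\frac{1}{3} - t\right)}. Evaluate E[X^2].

To find E[X^2], compute M^(2)(0):
M^(1)(t) = \frac{1}{3 \left(\frac{1}{3} - t\right)^{2}}
M^(2)(t) = \frac{2}{3 \left(\frac{1}{3} - t\right)^{3}}
M^(2)(0) = 18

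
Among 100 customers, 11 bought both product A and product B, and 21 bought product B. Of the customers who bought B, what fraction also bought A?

P(A ∩ B) = 11/100
P(B) = 21/100
P(A|B) = P(A ∩ B) / P(B) = (11/100) / (21/100) = 11/21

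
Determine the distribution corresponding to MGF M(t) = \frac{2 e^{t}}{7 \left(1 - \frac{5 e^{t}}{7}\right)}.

The MGF M(t) = \frac{2 e^{t}}{7 \left(1 - \frac{5 e^{t}}{7}\right)} is the standard form for the Geometric distribution.
Comparing with the known MGF formula identifies: Geometric(p=2/7), X = trial number of first success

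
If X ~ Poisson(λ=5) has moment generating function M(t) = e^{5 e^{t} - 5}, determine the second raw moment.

To find E[X^2], compute M^(2)(0):
M^(1)(t) = 5 e^{t} e^{5 e^{t} - 5}
M^(2)(t) = 25 e^{2 t} e^{5 e^{t} - 5} + 5 e^{t} e^{5 e^{t} - 5}
M^(2)(0) = 30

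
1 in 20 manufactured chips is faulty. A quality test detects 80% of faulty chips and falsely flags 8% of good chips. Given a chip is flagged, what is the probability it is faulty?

Let D = the rare event, + = positive/flagged.
P(D) = 1/20
P(+|D) = 80/100 = 4/5
P(+|D') = 8/100 = 2/25
P(+) = P(+|D)P(D) + P(+|D')P(D')
     = \frac{4}{5} × \frac{1}{20} + \frac{2}{25} × \frac{19}{20}
     = \frac{29}{250}
P(D|+) = P(+|D)P(D)/P(+) = \frac{10}{29}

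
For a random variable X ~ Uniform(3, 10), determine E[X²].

Using the identity E[X²] = Var(X) + (E[X])²:
E[X] = \frac{13}{2}
Var(X) = \frac{49}{12}
E[X²] = \frac{49}{12} + (\frac{13}{2})²
= \frac{139}{3}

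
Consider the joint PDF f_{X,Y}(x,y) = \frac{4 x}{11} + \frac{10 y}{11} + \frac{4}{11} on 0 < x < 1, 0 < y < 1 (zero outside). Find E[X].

E[X] = ∫_0^1 ∫_0^1 x × f(x,y) dy dx
= ∫_0^1 ∫_0^1 x × (\frac{4 x}{11} + \frac{10 y}{11} + \frac{4}{11}) dy dx
= \frac{35}{66}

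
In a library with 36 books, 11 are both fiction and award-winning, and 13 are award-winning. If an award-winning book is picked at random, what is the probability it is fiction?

P(A ∩ B) = 11/36
P(B) = 13/36
P(A|B) = P(A ∩ B) / P(B) = (11/36) / (13/36) = 11/13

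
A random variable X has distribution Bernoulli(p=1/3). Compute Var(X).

For X ~ Bernoulli(p=1/3):
Var(X) = \frac{2}{9}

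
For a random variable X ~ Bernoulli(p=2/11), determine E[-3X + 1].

For X ~ Bernoulli(p=2/11):
E[X] = \frac{2}{11}
E[-3X + 1] = -3 × E[X] + 1 = \frac{5}{11}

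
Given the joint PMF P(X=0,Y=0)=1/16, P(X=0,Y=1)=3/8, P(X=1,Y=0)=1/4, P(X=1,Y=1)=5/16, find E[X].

First find marginal of X:
P(X=0) = 7/16
P(X=1) = 9/16
E[X] = 0 × 7/16 + 1 × 9/16 = 9/16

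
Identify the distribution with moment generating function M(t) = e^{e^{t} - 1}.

The MGF M(t) = e^{e^{t} - 1} is the standard form for the Poisson distribution.
Comparing with the known MGF formula identifies: Poisson(λ=1)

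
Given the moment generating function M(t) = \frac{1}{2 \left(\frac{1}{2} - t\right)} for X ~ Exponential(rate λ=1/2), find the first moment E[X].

To find E[X], compute M^(1)(0):
M^(1)(t) = \frac{1}{2 \left(\frac{1}{2} - t\right)^{2}}
M^(1)(0) = 2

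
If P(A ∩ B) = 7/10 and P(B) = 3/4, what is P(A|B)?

P(A|B) = P(A ∩ B) / P(B)
= (7/10) / (3/4)
= 14/15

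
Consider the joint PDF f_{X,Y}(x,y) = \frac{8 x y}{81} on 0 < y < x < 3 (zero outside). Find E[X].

f_X(x) = ∫_0^x \frac{8 x y}{81} dy = \frac{4 x^{3}}{81}
E[X] = ∫_0^3 x × (\frac{4 x^{3}}{81}) dx = \frac{12}{5}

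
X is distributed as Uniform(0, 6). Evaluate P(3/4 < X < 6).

P(3/4 < X < 6) = ∫_{3/4}^{6} f(x) dx
where f(x) = \frac{1}{6}
= \frac{7}{8}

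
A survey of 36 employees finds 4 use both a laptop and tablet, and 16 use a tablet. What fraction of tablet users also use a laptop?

P(A ∩ B) = 4/36 = 1/9
P(B) = 16/36 = 4/9
P(A|B) = P(A ∩ B) / P(B) = (1/9) / (4/9) = 1/4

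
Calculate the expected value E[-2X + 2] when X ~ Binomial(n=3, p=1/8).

For X ~ Binomial(n=3, p=1/8):
E[X] = \frac{3}{8}
E[-2X + 2] = -2 × E[X] + 2 = \frac{5}{4}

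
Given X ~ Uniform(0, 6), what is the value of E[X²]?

Using the identity E[X²] = Var(X) + (E[X])²:
E[X] = 3
Var(X) = 3
E[X²] = 3 + (3)²
= 12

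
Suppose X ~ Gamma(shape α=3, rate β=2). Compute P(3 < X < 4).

P(3 < X < 4) = ∫_{3}^{4} f(x) dx
where f(x) = 4 x^{2} e^{- 2 x}
= \frac{-41 + 25 e^{2}}{e^{8}}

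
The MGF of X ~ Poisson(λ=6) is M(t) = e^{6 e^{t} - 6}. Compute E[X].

To find E[X], compute M^(1)(0):
M^(1)(t) = 6 e^{t} e^{6 e^{t} - 6}
M^(1)(0) = 6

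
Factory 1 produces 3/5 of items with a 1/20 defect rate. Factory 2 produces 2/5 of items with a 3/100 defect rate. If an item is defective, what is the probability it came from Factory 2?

Using Bayes' theorem:
P(F1) = 3/5, P(D|F1) = 1/20
P(F2) = 2/5, P(D|F2) = 3/100
P(D) = P(D|F1)P(F1) + P(D|F2)P(F2)
     = \frac{21}{500}
P(F2|D) = P(D|F2)P(F2) / P(D)
= \frac{2}{7}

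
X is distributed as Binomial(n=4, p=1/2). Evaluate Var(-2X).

For X ~ Binomial(n=4, p=1/2):
Var(X) = 1
Var(-2X) = (-2)² × Var(X) = 4 × 1 = 4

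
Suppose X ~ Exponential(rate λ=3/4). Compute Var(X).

For X ~ Exponential(rate λ=3/4):
Var(X) = \frac{16}{9}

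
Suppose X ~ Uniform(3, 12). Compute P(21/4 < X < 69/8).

P(21/4 < X < 69/8) = ∫_{21/4}^{69/8} f(x) dx
where f(x) = \frac{1}{9}
= \frac{3}{8}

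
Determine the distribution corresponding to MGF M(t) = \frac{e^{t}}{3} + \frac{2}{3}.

The MGF M(t) = \frac{e^{t}}{3} + \frac{2}{3} is the standard form for the Bernoulli distribution.
Comparing with the known MGF formula identifies: Bernoulli(p=1/3)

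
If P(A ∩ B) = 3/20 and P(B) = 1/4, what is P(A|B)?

P(A|B) = P(A ∩ B) / P(B)
= (3/20) / (1/4)
= 3/5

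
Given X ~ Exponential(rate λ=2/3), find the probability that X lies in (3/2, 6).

P(3/2 < X < 6) = ∫_{3/2}^{6} f(x) dx
where f(x) = \frac{2 e^{- \frac{2 x}{3}}}{3}
= - \frac{1 - e^{3}}{e^{4}}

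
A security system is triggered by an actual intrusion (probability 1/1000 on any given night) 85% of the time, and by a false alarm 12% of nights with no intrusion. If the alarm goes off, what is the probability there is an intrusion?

Let D = the rare event, + = positive/flagged.
P(D) = 1/1000
P(+|D) = 85/100 = 17/20
P(+|D') = 12/100 = 3/25
P(+) = P(+|D)P(D) + P(+|D')P(D')
     = \frac{17}{20} × \frac{1}{1000} + \frac{3}{25} × \frac{999}{1000}
     = \frac{12073}{100000}
P(D|+) = P(+|D)P(D)/P(+) = \frac{85}{12073}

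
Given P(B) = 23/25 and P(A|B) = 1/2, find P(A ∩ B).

By definition, P(A|B) = P(A ∩ B) / P(B)
So P(A ∩ B) = P(A|B) × P(B)
= 1/2 × 23/25
= 23/50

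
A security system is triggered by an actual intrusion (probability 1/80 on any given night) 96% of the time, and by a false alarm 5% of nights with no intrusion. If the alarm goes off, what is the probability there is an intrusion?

Let D = the rare event, + = positive/flagged.
P(D) = 1/80
P(+|D) = 96/100 = 24/25
P(+|D') = 5/100 = 1/20
P(+) = P(+|D)P(D) + P(+|D')P(D')
     = \frac{24}{25} × \frac{1}{80} + \frac{1}{20} × \frac{79}{80}
     = \frac{491}{8000}
P(D|+) = P(+|D)P(D)/P(+) = \frac{96}{491}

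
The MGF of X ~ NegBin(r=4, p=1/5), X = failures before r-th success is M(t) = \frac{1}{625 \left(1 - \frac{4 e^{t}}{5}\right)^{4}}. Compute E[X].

To find E[X], compute M^(1)(0):
M^(1)(t) = \frac{16 e^{t}}{3125 \left(1 - \frac{4 e^{t}}{5}\right)^{5}}
M^(1)(0) = 16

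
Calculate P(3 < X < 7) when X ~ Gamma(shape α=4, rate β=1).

P(3 < X < 7) = ∫_{3}^{7} f(x) dx
where f(x) = \frac{x^{3} e^{- x}}{6}
= \frac{-269 + 39 e^{4}}{3 e^{7}}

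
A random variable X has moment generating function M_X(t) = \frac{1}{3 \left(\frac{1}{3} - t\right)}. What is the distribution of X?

The MGF M(t) = \frac{1}{3 \left(\frac{1}{3} - t\right)} is the standard form for the Exponential distribution.
Comparing with the known MGF formula identifies: Exponential(rate λ=1/3)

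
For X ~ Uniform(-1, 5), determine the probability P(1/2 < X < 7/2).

P(1/2 < X < 7/2) = ∫_{1/2}^{7/2} f(x) dx
where f(x) = \frac{1}{6}
= \frac{1}{2}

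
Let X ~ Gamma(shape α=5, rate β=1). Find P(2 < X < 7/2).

P(2 < X < 7/2) = ∫_{2}^{7/2} f(x) dx
where f(x) = \frac{x^{4} e^{- x}}{24}
= - \frac{3075}{128 e^{\frac{7}{2}}} + \frac{7}{e^{2}}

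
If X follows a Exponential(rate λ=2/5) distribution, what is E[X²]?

Using the identity E[X²] = Var(X) + (E[X])²:
E[X] = \frac{5}{2}
Var(X) = \frac{25}{4}
E[X²] = \frac{25}{4} + (\frac{5}{2})²
= \frac{25}{2}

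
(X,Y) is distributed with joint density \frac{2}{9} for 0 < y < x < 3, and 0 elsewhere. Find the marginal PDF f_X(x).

f_X(x) = ∫_0^x \frac{2}{9} dy = \frac{2 x}{9}
for 0 < x < 3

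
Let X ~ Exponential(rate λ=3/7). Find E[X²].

Using the identity E[X²] = Var(X) + (E[X])²:
E[X] = \frac{7}{3}
Var(X) = \frac{49}{9}
E[X²] = \frac{49}{9} + (\frac{7}{3})²
= \frac{98}{9}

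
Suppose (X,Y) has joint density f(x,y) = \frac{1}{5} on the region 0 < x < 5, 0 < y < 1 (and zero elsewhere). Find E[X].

f_X(x) = ∫_0^1 \frac{1}{5} dy = \frac{1}{5}
E[X] = ∫_0^5 x × (\frac{1}{5}) dx = \frac{5}{2}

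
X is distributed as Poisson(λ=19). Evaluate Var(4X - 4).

For X ~ Poisson(λ=19):
Var(X) = 19
Var(4X - 4) = (4)² × Var(X) = 16 × 19 = 304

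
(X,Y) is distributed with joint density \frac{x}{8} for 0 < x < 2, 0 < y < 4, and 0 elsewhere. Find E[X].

f_X(x) = ∫_0^4 \frac{x}{8} dy = \frac{x}{2}
E[X] = ∫_0^2 x × (\frac{x}{2}) dx = \frac{4}{3}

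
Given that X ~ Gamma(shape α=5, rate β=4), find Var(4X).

For X ~ Gamma(shape α=5, rate β=4):
Var(X) = \frac{5}{16}
Var(4X) = (4)² × Var(X) = 16 × \frac{5}{16} = 5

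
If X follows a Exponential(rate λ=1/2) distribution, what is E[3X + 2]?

For X ~ Exponential(rate λ=1/2):
E[X] = 2
E[3X + 2] = 3 × E[X] + 2 = 8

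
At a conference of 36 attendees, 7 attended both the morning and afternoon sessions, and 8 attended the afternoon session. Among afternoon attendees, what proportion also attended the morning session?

P(A ∩ B) = 7/36
P(B) = 8/36 = 2/9
P(A|B) = P(A ∩ B) / P(B) = (7/36) / (2/9) = 7/8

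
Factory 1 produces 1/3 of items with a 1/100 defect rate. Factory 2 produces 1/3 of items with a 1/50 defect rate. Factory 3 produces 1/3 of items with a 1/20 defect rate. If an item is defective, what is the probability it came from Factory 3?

Using Bayes' theorem:
P(F1) = 1/3, P(D|F1) = 1/100
P(F2) = 1/3, P(D|F2) = 1/50
P(F3) = 1/3, P(D|F3) = 1/20
P(D) = P(D|F1)P(F1) + P(D|F2)P(F2) + P(D|F3)P(F3)
     = \frac{2}{75}
P(F3|D) = P(D|F3)P(F3) / P(D)
= \frac{5}{8}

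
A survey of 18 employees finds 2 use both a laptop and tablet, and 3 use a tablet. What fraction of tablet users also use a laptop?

P(A ∩ B) = 2/18 = 1/9
P(B) = 3/18 = 1/6
P(A|B) = P(A ∩ B) / P(B) = (1/9) / (1/6) = 2/3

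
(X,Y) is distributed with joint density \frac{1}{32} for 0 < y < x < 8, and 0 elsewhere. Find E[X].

f_X(x) = ∫_0^x \frac{1}{32} dy = \frac{x}{32}
E[X] = ∫_0^8 x × (\frac{x}{32}) dx = \frac{16}{3}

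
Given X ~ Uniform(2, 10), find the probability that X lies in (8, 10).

P(8 < X < 10) = ∫_{8}^{10} f(x) dx
where f(x) = \frac{1}{8}
= \frac{1}{4}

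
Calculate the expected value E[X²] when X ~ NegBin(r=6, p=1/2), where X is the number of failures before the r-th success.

Using the identity E[X²] = Var(X) + (E[X])²:
E[X] = 6
Var(X) = 12
E[X²] = 12 + (6)²
= 48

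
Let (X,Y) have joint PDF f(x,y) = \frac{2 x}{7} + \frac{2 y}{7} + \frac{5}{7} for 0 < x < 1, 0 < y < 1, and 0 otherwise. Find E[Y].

E[Y] = ∫_0^1 ∫_0^1 y × f(x,y) dx dy
= \frac{11}{21}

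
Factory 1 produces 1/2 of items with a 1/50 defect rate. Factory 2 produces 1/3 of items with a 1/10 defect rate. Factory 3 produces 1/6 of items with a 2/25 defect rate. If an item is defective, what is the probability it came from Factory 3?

Using Bayes' theorem:
P(F1) = 1/2, P(D|F1) = 1/50
P(F2) = 1/3, P(D|F2) = 1/10
P(F3) = 1/6, P(D|F3) = 2/25
P(D) = P(D|F1)P(F1) + P(D|F2)P(F2) + P(D|F3)P(F3)
     = \frac{17}{300}
P(F3|D) = P(D|F3)P(F3) / P(D)
= \frac{4}{17}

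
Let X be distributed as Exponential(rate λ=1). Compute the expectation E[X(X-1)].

E[X(X-1)] = E[X² - X] = E[X²] - E[X]
E[X] = 1
E[X²] = Var(X) + (E[X])² = 1 + (1)² = 2
E[X(X-1)] = 2 - 1 = 1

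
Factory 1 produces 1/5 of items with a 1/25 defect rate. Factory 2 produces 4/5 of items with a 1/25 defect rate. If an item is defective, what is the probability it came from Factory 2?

Using Bayes' theorem:
P(F1) = 1/5, P(D|F1) = 1/25
P(F2) = 4/5, P(D|F2) = 1/25
P(D) = P(D|F1)P(F1) + P(D|F2)P(F2)
     = \frac{1}{25}
P(F2|D) = P(D|F2)P(F2) / P(D)
= \frac{4}{5}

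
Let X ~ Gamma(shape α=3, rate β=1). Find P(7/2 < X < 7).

P(7/2 < X < 7) = ∫_{7/2}^{7} f(x) dx
where f(x) = \frac{x^{2} e^{- x}}{2}
= - \frac{65}{2 e^{7}} + \frac{85}{8 e^{\frac{7}{2}}}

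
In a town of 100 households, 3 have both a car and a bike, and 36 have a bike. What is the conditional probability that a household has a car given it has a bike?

P(A ∩ B) = 3/100
P(B) = 36/100 = 9/25
P(A|B) = P(A ∩ B) / P(B) = (3/100) / (9/25) = 1/12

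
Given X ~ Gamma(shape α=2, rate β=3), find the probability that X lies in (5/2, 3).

P(5/2 < X < 3) = ∫_{5/2}^{3} f(x) dx
where f(x) = 9 x e^{- 3 x}
= - \frac{10}{e^{9}} + \frac{17}{2 e^{\frac{15}{2}}}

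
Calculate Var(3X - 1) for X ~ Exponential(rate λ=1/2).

For X ~ Exponential(rate λ=1/2):
Var(X) = 4
Var(3X - 1) = (3)² × Var(X) = 9 × 4 = 36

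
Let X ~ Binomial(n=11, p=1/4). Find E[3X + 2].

For X ~ Binomial(n=11, p=1/4):
E[X] = \frac{11}{4}
E[3X + 2] = 3 × E[X] + 2 = \frac{41}{4}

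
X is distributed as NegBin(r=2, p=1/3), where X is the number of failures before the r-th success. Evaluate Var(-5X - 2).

For X ~ NegBin(r=2, p=1/3), where X is the number of failures before the r-th success:
Var(X) = 12
Var(-5X - 2) = (-5)² × Var(X) = 25 × 12 = 300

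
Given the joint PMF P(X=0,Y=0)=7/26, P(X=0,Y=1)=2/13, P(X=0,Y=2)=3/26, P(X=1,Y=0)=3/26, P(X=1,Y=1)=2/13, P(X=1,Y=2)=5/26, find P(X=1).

P(X=1) = P(X=1,Y=0) + P(X=1,Y=1) + P(X=1,Y=2)
= 3/26 + 2/13 + 5/26
= 6/13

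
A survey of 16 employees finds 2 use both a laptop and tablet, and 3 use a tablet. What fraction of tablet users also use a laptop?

P(A ∩ B) = 2/16 = 1/8
P(B) = 3/16
P(A|B) = P(A ∩ B) / P(B) = (1/8) / (3/16) = 2/3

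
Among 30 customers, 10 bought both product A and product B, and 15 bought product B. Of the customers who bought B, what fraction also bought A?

P(A ∩ B) = 10/30 = 1/3
P(B) = 15/30 = 1/2
P(A|B) = P(A ∩ B) / P(B) = (1/3) / (1/2) = 2/3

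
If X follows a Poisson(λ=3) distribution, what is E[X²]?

Using the identity E[X²] = Var(X) + (E[X])²:
E[X] = 3
Var(X) = 3
E[X²] = 3 + (3)²
= 12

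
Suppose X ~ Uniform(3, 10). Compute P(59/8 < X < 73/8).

P(59/8 < X < 73/8) = ∫_{59/8}^{73/8} f(x) dx
where f(x) = \frac{1}{7}
= \frac{1}{4}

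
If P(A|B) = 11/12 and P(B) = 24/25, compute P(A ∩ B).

By definition, P(A|B) = P(A ∩ B) / P(B)
So P(A ∩ B) = P(A|B) × P(B)
= 11/12 × 24/25
= 22/25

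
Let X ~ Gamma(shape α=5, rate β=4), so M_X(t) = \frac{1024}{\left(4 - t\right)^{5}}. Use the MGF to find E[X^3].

To find E[X^3], compute M^(3)(0):
M^(1)(t) = \frac{5120}{\left(4 - t\right)^{6}}
M^(2)(t) = \frac{30720}{\left(4 - t\right)^{7}}
M^(3)(t) = \frac{215040}{\left(4 - t\right)^{8}}
M^(3)(0) = \frac{105}{32}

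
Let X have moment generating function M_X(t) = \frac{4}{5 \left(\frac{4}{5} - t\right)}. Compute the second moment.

To find E[X^2], compute M^(2)(0):
M^(1)(t) = \frac{4}{5 \left(\frac{4}{5} - t\right)^{2}}
M^(2)(t) = \frac{8}{5 \left(\frac{4}{5} - t\right)^{3}}
M^(2)(0) = \frac{25}{8}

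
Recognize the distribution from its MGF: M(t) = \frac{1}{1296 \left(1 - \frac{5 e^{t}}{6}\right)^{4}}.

The MGF M(t) = \frac{1}{1296 \left(1 - \frac{5 e^{t}}{6}\right)^{4}} is the standard form for the NegativeBinomial distribution.
Comparing with the known MGF formula identifies: NegBin(r=4, p=1/6), X = failures before r-th success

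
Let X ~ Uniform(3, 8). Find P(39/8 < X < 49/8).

P(39/8 < X < 49/8) = ∫_{39/8}^{49/8} f(x) dx
where f(x) = \frac{1}{5}
= \frac{1}{4}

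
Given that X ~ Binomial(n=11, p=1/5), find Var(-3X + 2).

For X ~ Binomial(n=11, p=1/5):
Var(X) = \frac{44}{25}
Var(-3X + 2) = (-3)² × Var(X) = 9 × \frac{44}{25} = \frac{396}{25}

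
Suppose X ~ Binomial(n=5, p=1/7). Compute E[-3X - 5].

For X ~ Binomial(n=5, p=1/7):
E[X] = \frac{5}{7}
E[-3X - 5] = -3 × E[X] - 5 = - \frac{50}{7}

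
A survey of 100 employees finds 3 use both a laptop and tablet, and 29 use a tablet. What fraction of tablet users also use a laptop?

P(A ∩ B) = 3/100
P(B) = 29/100
P(A|B) = P(A ∩ B) / P(B) = (3/100) / (29/100) = 3/29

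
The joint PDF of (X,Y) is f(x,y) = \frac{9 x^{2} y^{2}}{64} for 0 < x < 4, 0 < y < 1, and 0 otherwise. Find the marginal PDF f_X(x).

f_X(x) = ∫_0^1 f(x,y) dy
= ∫_0^1 \frac{9 x^{2} y^{2}}{64} dy
= \frac{3 x^{2}}{64} for 0 < x < 4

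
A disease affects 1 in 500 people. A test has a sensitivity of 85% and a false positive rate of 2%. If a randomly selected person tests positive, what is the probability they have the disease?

Let D = the rare event, + = positive/flagged.
P(D) = 1/500
P(+|D) = 85/100 = 17/20
P(+|D') = 2/100 = 1/50
P(+) = P(+|D)P(D) + P(+|D')P(D')
     = \frac{17}{20} × \frac{1}{500} + \frac{1}{50} × \frac{499}{500}
     = \frac{1083}{50000}
P(D|+) = P(+|D)P(D)/P(+) = \frac{85}{1083}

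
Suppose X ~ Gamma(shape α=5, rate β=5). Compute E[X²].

Using the identity E[X²] = Var(X) + (E[X])²:
E[X] = 1
Var(X) = \frac{1}{5}
E[X²] = \frac{1}{5} + (1)²
= \frac{6}{5}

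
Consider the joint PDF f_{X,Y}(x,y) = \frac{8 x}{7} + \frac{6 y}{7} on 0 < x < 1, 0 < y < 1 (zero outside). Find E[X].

E[X] = ∫_0^1 ∫_0^1 x × f(x,y) dy dx
= ∫_0^1 ∫_0^1 x × (\frac{8 x}{7} + \frac{6 y}{7}) dy dx
= \frac{25}{42}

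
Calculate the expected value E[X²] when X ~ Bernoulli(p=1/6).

Using the identity E[X²] = Var(X) + (E[X])²:
E[X] = \frac{1}{6}
Var(X) = \frac{5}{36}
E[X²] = \frac{5}{36} + (\frac{1}{6})²
= \frac{1}{6}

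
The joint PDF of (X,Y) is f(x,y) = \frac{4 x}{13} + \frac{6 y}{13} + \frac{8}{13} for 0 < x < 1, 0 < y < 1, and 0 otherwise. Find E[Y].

E[Y] = ∫_0^1 ∫_0^1 y × f(x,y) dx dy
= \frac{7}{13}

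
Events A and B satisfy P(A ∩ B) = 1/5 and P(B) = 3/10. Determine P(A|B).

P(A|B) = P(A ∩ B) / P(B)
= (1/5) / (3/10)
= 2/3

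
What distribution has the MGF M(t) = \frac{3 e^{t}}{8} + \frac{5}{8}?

The MGF M(t) = \frac{3 e^{t}}{8} + \frac{5}{8} is the standard form for the Bernoulli distribution.
Comparing with the known MGF formula identifies: Bernoulli(p=3/8)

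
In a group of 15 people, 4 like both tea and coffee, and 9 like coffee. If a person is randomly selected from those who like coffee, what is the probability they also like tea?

P(A ∩ B) = 4/15
P(B) = 9/15 = 3/5
P(A|B) = P(A ∩ B) / P(B) = (4/15) / (3/5) = 4/9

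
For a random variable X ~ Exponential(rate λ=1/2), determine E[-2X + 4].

For X ~ Exponential(rate λ=1/2):
E[X] = 2
E[-2X + 4] = -2 × E[X] + 4 = 0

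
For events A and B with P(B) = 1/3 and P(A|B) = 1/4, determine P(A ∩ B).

By definition, P(A|B) = P(A ∩ B) / P(B)
So P(A ∩ B) = P(A|B) × P(B)
= 1/4 × 1/3
= 1/12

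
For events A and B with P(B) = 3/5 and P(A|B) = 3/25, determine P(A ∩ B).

By definition, P(A|B) = P(A ∩ B) / P(B)
So P(A ∩ B) = P(A|B) × P(B)
= 3/25 × 3/5
= 9/125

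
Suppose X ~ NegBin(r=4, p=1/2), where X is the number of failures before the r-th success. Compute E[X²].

Using the identity E[X²] = Var(X) + (E[X])²:
E[X] = 4
Var(X) = 8
E[X²] = 8 + (4)²
= 24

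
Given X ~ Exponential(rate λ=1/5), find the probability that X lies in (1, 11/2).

P(1 < X < 11/2) = ∫_{1}^{11/2} f(x) dx
where f(x) = \frac{e^{- \frac{x}{5}}}{5}
= - \frac{1}{e^{\frac{11}{10}}} + e^{- \frac{1}{5}}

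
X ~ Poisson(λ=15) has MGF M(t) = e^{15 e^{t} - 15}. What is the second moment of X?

To find E[X^2], compute M^(2)(0):
M^(1)(t) = 15 e^{t} e^{15 e^{t} - 15}
M^(2)(t) = 225 e^{2 t} e^{15 e^{t} - 15} + 15 e^{t} e^{15 e^{t} - 15}
M^(2)(0) = 240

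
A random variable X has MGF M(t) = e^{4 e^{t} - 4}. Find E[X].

To find E[X], compute M^(1)(0):
M^(1)(t) = 4 e^{t} e^{4 e^{t} - 4}
M^(1)(0) = 4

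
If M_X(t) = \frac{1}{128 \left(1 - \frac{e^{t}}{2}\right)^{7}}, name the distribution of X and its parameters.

The MGF M(t) = \frac{1}{128 \left(1 - \frac{e^{t}}{2}\right)^{7}} is the standard form for the NegativeBinomial distribution.
Comparing with the known MGF formula identifies: NegBin(r=7, p=1/2), X = failures before r-th success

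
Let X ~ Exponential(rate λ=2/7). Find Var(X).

For X ~ Exponential(rate λ=2/7):
Var(X) = \frac{49}{4}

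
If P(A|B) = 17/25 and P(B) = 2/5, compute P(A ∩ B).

By definition, P(A|B) = P(A ∩ B) / P(B)
So P(A ∩ B) = P(A|B) × P(B)
= 17/25 × 2/5
= 34/125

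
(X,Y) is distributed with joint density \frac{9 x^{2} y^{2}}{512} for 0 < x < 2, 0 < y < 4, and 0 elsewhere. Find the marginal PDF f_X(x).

f_X(x) = ∫_0^4 f(x,y) dy
= ∫_0^4 \frac{9 x^{2} y^{2}}{512} dy
= \frac{3 x^{2}}{8} for 0 < x < 2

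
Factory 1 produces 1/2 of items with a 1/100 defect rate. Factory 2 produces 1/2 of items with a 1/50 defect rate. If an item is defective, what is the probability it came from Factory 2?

Using Bayes' theorem:
P(F1) = 1/2, P(D|F1) = 1/100
P(F2) = 1/2, P(D|F2) = 1/50
P(D) = P(D|F1)P(F1) + P(D|F2)P(F2)
     = \frac{3}{200}
P(F2|D) = P(D|F2)P(F2) / P(D)
= \frac{2}{3}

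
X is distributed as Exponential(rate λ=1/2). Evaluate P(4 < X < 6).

P(4 < X < 6) = ∫_{4}^{6} f(x) dx
where f(x) = \frac{e^{- \frac{x}{2}}}{2}
= - \frac{1 - e}{e^{3}}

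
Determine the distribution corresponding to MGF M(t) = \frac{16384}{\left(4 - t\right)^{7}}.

The MGF M(t) = \frac{16384}{\left(4 - t\right)^{7}} is the standard form for the Gamma distribution.
Comparing with the known MGF formula identifies: Gamma(shape α=7, rate β=4)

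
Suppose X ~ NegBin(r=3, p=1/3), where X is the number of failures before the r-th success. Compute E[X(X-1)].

E[X(X-1)] = E[X² - X] = E[X²] - E[X]
E[X] = 6
E[X²] = Var(X) + (E[X])² = 18 + (6)² = 54
E[X(X-1)] = 54 - 6 = 48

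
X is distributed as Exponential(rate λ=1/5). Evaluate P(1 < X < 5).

P(1 < X < 5) = ∫_{1}^{5} f(x) dx
where f(x) = \frac{e^{- \frac{x}{5}}}{5}
= - \frac{1}{e} + e^{- \frac{1}{5}}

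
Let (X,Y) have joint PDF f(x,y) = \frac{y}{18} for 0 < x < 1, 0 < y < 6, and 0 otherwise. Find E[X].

f_X(x) = ∫_0^6 \frac{y}{18} dy = 1
E[X] = ∫_0^1 x × (1) dx = \frac{1}{2}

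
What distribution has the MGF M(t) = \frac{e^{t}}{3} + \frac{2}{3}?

The MGF M(t) = \frac{e^{t}}{3} + \frac{2}{3} is the standard form for the Bernoulli distribution.
Comparing with the known MGF formula identifies: Bernoulli(p=1/3)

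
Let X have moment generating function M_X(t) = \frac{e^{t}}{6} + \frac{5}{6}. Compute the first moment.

To find E[X], compute M^(1)(0):
M^(1)(t) = \frac{e^{t}}{6}
M^(1)(0) = \frac{1}{6}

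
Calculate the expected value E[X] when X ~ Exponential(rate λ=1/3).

For X ~ Exponential(rate λ=1/3), the expected value is:
E[X] = 3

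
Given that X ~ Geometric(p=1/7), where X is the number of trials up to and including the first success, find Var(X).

For X ~ Geometric(p=1/7), where X is the number of trials up to and including the first success:
Var(X) = 42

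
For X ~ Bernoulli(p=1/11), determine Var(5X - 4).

For X ~ Bernoulli(p=1/11):
Var(X) = \frac{10}{121}
Var(5X - 4) = (5)² × Var(X) = 25 × \frac{10}{121} = \frac{250}{121}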